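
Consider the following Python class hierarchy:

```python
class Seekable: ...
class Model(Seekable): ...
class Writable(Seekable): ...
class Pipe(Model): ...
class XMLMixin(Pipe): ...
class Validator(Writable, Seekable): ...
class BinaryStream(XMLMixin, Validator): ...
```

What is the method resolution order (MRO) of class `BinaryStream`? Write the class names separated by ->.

L[BinaryStream] = BinaryStream + merge(L[XMLMixin], L[Validator], [XMLMixin Validator])
  take XMLMixin:  [XMLMixin Pipe Model Seekable object] + [Validator Writable Seekable object] + [XMLMixin Validator]
  take Pipe:  [Pipe Model Seekable object] + [Validator Writable Seekable object] + [Validator]
  take Model:  [Model Seekable object] + [Validator Writable Seekable object] + [Validator]
  take Validator:  [Seekable object] + [Validator Writable Seekable object] + [Validator]
  take Writable:  [Seekable object] + [Writable Seekable object]
  take Seekable:  [Seekable object] + [Seekable object]
  take object:  [object] + [object]

BinaryStream -> XMLMixin -> Pipe -> Model -> Validator -> Writable -> Seekable -> object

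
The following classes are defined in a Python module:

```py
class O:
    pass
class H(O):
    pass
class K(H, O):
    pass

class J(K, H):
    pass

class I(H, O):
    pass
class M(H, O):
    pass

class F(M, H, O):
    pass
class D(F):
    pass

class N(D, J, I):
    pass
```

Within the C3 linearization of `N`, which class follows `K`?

L[N] = N + merge(L[D], L[J], L[I], [D J I])
  take D:  [D F M H O object] + [J K H O object] + [I H O object] + [D J I]
  take F:  [F M H O object] + [J K H O object] + [I H O object] + [J I]
  take M:  [M H O object] + [J K H O object] + [I H O object] + [J I]
  take J:  [H O object] + [J K H O object] + [I H O object] + [J I]
  take K:  [H O object] + [K H O object] + [I H O object] + [I]
  take I:  [H O object] + [H O object] + [I H O object] + [I]
  take H:  [H O object] + [H O object] + [H O object]
  take O:  [O object] + [O object] + [O object]
  take object:  [object] + [object] + [object]
MRO: N D F M J K I H O object
K is at position 5; next is I.

I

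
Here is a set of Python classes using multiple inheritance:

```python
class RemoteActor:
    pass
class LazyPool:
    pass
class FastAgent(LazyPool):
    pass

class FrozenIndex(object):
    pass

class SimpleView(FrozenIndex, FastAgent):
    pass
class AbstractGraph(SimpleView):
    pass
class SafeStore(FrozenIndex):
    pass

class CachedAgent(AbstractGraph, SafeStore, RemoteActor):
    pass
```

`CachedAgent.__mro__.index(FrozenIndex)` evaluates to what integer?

L[CachedAgent] = CachedAgent + merge(L[AbstractGraph], L[SafeStore], L[RemoteActor], [AbstractGraph SafeStore RemoteActor])
  take AbstractGraph:  [AbstractGraph SimpleView FrozenIndex FastAgent LazyPool object] + [SafeStore FrozenIndex object] + [RemoteActor object] + [AbstractGraph SafeStore RemoteActor]
  take SimpleView:  [SimpleView FrozenIndex FastAgent LazyPool object] + [SafeStore FrozenIndex object] + [RemoteActor object] + [SafeStore RemoteActor]
  take SafeStore:  [FrozenIndex FastAgent LazyPool object] + [SafeStore FrozenIndex object] + [RemoteActor object] + [SafeStore RemoteActor]
  take FrozenIndex:  [FrozenIndex FastAgent LazyPool object] + [FrozenIndex object] + [RemoteActor object] + [RemoteActor]
  take FastAgent:  [FastAgent LazyPool object] + [object] + [RemoteActor object] + [RemoteActor]
  take LazyPool:  [LazyPool object] + [object] + [RemoteActor object] + [RemoteActor]
  take RemoteActor:  [object] + [object] + [RemoteActor object] + [RemoteActor]
  take object:  [object] + [object] + [object]
MRO: CachedAgent AbstractGraph SimpleView SafeStore FrozenIndex FastAgent LazyPool RemoteActor object
FrozenIndex sits at index 4.

4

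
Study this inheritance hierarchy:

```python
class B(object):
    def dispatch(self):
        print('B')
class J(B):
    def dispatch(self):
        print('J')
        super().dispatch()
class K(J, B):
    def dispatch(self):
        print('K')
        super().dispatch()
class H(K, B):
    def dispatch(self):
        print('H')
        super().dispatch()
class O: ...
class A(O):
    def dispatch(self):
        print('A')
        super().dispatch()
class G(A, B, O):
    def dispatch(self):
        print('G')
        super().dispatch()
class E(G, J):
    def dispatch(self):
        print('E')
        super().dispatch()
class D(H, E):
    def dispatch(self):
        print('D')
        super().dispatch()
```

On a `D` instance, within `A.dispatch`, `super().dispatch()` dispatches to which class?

J

L[D] = D + merge(L[H], L[E], [H E])
  take H:  [H K J B object] + [E G A J B O object] + [H E]
  take K:  [K J B object] + [E G A J B O object] + [E]
  take E:  [J B object] + [E G A J B O object] + [E]
  take G:  [J B object] + [G A J B O object]
  take A:  [J B object] + [A J B O object]
  take J:  [J B object] + [J B O object]
  take B:  [B object] + [B O object]
  take O:  [object] + [O object]
  take object:  [object] + [object]
MRO: D H K E G A J B O object
super() in A.dispatch on a D instance goes to the class after A in D's MRO: J.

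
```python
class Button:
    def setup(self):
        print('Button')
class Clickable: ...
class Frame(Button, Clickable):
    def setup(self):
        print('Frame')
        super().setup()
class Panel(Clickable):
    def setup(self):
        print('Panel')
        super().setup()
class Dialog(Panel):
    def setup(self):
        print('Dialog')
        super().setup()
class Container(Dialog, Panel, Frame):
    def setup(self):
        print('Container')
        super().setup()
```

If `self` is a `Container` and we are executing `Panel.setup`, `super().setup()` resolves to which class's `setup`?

L[Container] = Container + merge(L[Dialog], L[Panel], L[Frame], [Dialog Panel Frame])
  take Dialog:  [Dialog Panel Clickable object] + [Panel Clickable object] + [Frame Button Clickable object] + [Dialog Panel Frame]
  take Panel:  [Panel Clickable object] + [Panel Clickable object] + [Frame Button Clickable object] + [Panel Frame]
  take Frame:  [Clickable object] + [Clickable object] + [Frame Button Clickable object] + [Frame]
  take Button:  [Clickable object] + [Clickable object] + [Button Clickable object]
  take Clickable:  [Clickable object] + [Clickable object] + [Clickable object]
  take object:  [object] + [object] + [object]
MRO: Container Dialog Panel Frame Button Clickable object
super() in Panel.setup on a Container instance goes to the class after Panel in Container's MRO: Frame.

Frame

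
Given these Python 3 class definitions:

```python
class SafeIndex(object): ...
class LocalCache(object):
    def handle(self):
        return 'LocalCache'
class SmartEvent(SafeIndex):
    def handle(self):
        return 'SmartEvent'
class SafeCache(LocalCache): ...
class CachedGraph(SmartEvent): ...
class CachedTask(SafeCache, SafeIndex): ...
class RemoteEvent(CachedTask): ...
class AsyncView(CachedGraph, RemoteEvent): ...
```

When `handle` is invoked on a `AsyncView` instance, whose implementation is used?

L[AsyncView] = AsyncView + merge(L[CachedGraph], L[RemoteEvent], [CachedGraph RemoteEvent])
  take CachedGraph:  [CachedGraph SmartEvent SafeIndex object] + [RemoteEvent CachedTask SafeCache LocalCache SafeIndex object] + [CachedGraph RemoteEvent]
  take SmartEvent:  [SmartEvent SafeIndex object] + [RemoteEvent CachedTask SafeCache LocalCache SafeIndex object] + [RemoteEvent]
  take RemoteEvent:  [SafeIndex object] + [RemoteEvent CachedTask SafeCache LocalCache SafeIndex object] + [RemoteEvent]
  take CachedTask:  [SafeIndex object] + [CachedTask SafeCache LocalCache SafeIndex object]
  take SafeCache:  [SafeIndex object] + [SafeCache LocalCache SafeIndex object]
  take LocalCache:  [SafeIndex object] + [LocalCache SafeIndex object]
  take SafeIndex:  [SafeIndex object] + [SafeIndex object]
  take object:  [object] + [object]
MRO: AsyncView CachedGraph SmartEvent RemoteEvent CachedTask SafeCache LocalCache SafeIndex object
handle is defined in: LocalCache, SmartEvent. First along the MRO is SmartEvent.

SmartEvent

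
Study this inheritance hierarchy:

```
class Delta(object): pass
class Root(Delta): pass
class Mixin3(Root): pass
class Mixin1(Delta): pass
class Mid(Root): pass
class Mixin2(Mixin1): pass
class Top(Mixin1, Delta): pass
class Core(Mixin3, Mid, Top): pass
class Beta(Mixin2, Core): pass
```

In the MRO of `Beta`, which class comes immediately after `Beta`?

L[Beta] = Beta + merge(L[Mixin2], L[Core], [Mixin2 Core])
  take Mixin2:  [Mixin2 Mixin1 Delta object] + [Core Mixin3 Mid Root Top Mixin1 Delta object] + [Mixin2 Core]
  take Core:  [Mixin1 Delta object] + [Core Mixin3 Mid Root Top Mixin1 Delta object] + [Core]
  take Mixin3:  [Mixin1 Delta object] + [Mixin3 Mid Root Top Mixin1 Delta object]
  take Mid:  [Mixin1 Delta object] + [Mid Root Top Mixin1 Delta object]
  take Root:  [Mixin1 Delta object] + [Root Top Mixin1 Delta object]
  take Top:  [Mixin1 Delta object] + [Top Mixin1 Delta object]
  take Mixin1:  [Mixin1 Delta object] + [Mixin1 Delta object]
  take Delta:  [Delta object] + [Delta object]
  take object:  [object] + [object]
MRO: Beta Mixin2 Core Mixin3 Mid Root Top Mixin1 Delta object
Beta is at position 0; next is Mixin2.

Mixin2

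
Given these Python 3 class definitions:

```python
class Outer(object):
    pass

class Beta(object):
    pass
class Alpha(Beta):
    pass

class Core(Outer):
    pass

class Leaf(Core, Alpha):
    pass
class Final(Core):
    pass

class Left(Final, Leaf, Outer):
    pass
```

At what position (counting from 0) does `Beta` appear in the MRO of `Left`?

L[Left] = Left + merge(L[Final], L[Leaf], L[Outer], [Final Leaf Outer])
  take Final:  [Final Core Outer object] + [Leaf Core Outer Alpha Beta object] + [Outer object] + [Final Leaf Outer]
  take Leaf:  [Core Outer object] + [Leaf Core Outer Alpha Beta object] + [Outer object] + [Leaf Outer]
  take Core:  [Core Outer object] + [Core Outer Alpha Beta object] + [Outer object] + [Outer]
  take Outer:  [Outer object] + [Outer Alpha Beta object] + [Outer object] + [Outer]
  take Alpha:  [object] + [Alpha Beta object] + [object]
  take Beta:  [object] + [Beta object] + [object]
  take object:  [object] + [object] + [object]
MRO: Left Final Leaf Core Outer Alpha Beta object
Beta sits at index 6.

6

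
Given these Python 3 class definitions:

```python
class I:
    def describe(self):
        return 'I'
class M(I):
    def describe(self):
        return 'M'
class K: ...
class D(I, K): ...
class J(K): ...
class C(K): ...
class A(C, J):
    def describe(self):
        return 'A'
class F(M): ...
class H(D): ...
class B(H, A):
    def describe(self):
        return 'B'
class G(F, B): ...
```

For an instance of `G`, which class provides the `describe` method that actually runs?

L[G] = G + merge(L[F], L[B], [F B])
  take F:  [F M I object] + [B H D I A C J K object] + [F B]
  take M:  [M I object] + [B H D I A C J K object] + [B]
  take B:  [I object] + [B H D I A C J K object] + [B]
  take H:  [I object] + [H D I A C J K object]
  take D:  [I object] + [D I A C J K object]
  take I:  [I object] + [I A C J K object]
  take A:  [object] + [A C J K object]
  take C:  [object] + [C J K object]
  take J:  [object] + [J K object]
  take K:  [object] + [K object]
  take object:  [object] + [object]
MRO: G F M B H D I A C J K object
describe is defined in: A, B, I, M. First along the MRO is M.

M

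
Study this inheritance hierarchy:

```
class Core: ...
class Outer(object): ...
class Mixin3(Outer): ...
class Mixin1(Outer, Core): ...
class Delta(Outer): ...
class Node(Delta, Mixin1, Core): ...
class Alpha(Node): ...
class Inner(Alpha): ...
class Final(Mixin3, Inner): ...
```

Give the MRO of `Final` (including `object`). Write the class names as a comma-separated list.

Final, Mixin3, Inner, Alpha, Node, Delta, Mixin1, Outer, Core, object

L[Final] = Final + merge(L[Mixin3], L[Inner], [Mixin3 Inner])
  take Mixin3:  [Mixin3 Outer object] + [Inner Alpha Node Delta Mixin1 Outer Core object] + [Mixin3 Inner]
  take Inner:  [Outer object] + [Inner Alpha Node Delta Mixin1 Outer Core object] + [Inner]
  take Alpha:  [Outer object] + [Alpha Node Delta Mixin1 Outer Core object]
  take Node:  [Outer object] + [Node Delta Mixin1 Outer Core object]
  take Delta:  [Outer object] + [Delta Mixin1 Outer Core object]
  take Mixin1:  [Outer object] + [Mixin1 Outer Core object]
  take Outer:  [Outer object] + [Outer Core object]
  take Core:  [object] + [Core object]
  take object:  [object] + [object]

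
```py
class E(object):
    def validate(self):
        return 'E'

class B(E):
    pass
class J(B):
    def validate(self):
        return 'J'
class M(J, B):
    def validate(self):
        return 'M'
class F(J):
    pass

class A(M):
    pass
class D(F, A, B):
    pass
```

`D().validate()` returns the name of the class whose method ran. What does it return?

M

L[D] = D + merge(L[F], L[A], L[B], [F A B])
  take F:  [F J B E object] + [A M J B E object] + [B E object] + [F A B]
  take A:  [J B E object] + [A M J B E object] + [B E object] + [A B]
  take M:  [J B E object] + [M J B E object] + [B E object] + [B]
  take J:  [J B E object] + [J B E object] + [B E object] + [B]
  take B:  [B E object] + [B E object] + [B E object] + [B]
  take E:  [E object] + [E object] + [E object]
  take object:  [object] + [object] + [object]
MRO: D F A M J B E object
validate is defined in: E, J, M. First along the MRO is M.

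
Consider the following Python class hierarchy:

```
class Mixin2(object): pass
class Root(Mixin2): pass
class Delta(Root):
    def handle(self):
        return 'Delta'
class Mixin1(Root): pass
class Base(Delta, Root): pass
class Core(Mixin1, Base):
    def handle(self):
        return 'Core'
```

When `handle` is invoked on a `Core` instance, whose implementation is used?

L[Core] = Core + merge(L[Mixin1], L[Base], [Mixin1 Base])
  take Mixin1:  [Mixin1 Root Mixin2 object] + [Base Delta Root Mixin2 object] + [Mixin1 Base]
  take Base:  [Root Mixin2 object] + [Base Delta Root Mixin2 object] + [Base]
  take Delta:  [Root Mixin2 object] + [Delta Root Mixin2 object]
  take Root:  [Root Mixin2 object] + [Root Mixin2 object]
  take Mixin2:  [Mixin2 object] + [Mixin2 object]
  take object:  [object] + [object]
MRO: Core Mixin1 Base Delta Root Mixin2 object
handle is defined in: Core, Delta. First along the MRO is Core.

Core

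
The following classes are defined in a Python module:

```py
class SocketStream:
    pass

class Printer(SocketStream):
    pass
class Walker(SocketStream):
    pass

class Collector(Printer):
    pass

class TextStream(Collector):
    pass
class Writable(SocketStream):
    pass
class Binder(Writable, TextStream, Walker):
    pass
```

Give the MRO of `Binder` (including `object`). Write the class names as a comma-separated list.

Binder, Writable, TextStream, Collector, Printer, Walker, SocketStream, object

L[Binder] = Binder + merge(L[Writable], L[TextStream], L[Walker], [Writable TextStream Walker])
  take Writable:  [Writable SocketStream object] + [TextStream Collector Printer SocketStream object] + [Walker SocketStream object] + [Writable TextStream Walker]
  take TextStream:  [SocketStream object] + [TextStream Collector Printer SocketStream object] + [Walker SocketStream object] + [TextStream Walker]
  take Collector:  [SocketStream object] + [Collector Printer SocketStream object] + [Walker SocketStream object] + [Walker]
  take Printer:  [SocketStream object] + [Printer SocketStream object] + [Walker SocketStream object] + [Walker]
  take Walker:  [SocketStream object] + [SocketStream object] + [Walker SocketStream object] + [Walker]
  take SocketStream:  [SocketStream object] + [SocketStream object] + [SocketStream object]
  take object:  [object] + [object] + [object]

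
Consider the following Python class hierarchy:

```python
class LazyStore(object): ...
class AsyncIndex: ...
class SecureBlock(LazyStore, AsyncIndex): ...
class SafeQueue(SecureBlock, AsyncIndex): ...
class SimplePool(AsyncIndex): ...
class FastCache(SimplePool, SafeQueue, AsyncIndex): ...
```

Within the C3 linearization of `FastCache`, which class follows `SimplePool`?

SafeQueue

L[FastCache] = FastCache + merge(L[SimplePool], L[SafeQueue], L[AsyncIndex], [SimplePool SafeQueue AsyncIndex])
  take SimplePool:  [SimplePool AsyncIndex object] + [SafeQueue SecureBlock LazyStore AsyncIndex object] + [AsyncIndex object] + [SimplePool SafeQueue AsyncIndex]
  take SafeQueue:  [AsyncIndex object] + [SafeQueue SecureBlock LazyStore AsyncIndex object] + [AsyncIndex object] + [SafeQueue AsyncIndex]
  take SecureBlock:  [AsyncIndex object] + [SecureBlock LazyStore AsyncIndex object] + [AsyncIndex object] + [AsyncIndex]
  take LazyStore:  [AsyncIndex object] + [LazyStore AsyncIndex object] + [AsyncIndex object] + [AsyncIndex]
  take AsyncIndex:  [AsyncIndex object] + [AsyncIndex object] + [AsyncIndex object] + [AsyncIndex]
  take object:  [object] + [object] + [object]
MRO: FastCache SimplePool SafeQueue SecureBlock LazyStore AsyncIndex object
SimplePool is at position 1; next is SafeQueue.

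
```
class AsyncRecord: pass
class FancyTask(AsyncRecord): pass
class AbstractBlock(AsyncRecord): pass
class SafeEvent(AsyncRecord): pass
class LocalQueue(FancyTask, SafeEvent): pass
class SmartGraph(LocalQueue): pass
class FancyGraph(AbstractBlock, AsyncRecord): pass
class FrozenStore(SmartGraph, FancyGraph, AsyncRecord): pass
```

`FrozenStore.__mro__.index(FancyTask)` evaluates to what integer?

L[FrozenStore] = FrozenStore + merge(L[SmartGraph], L[FancyGraph], L[AsyncRecord], [SmartGraph FancyGraph AsyncRecord])
  take SmartGraph:  [SmartGraph LocalQueue FancyTask SafeEvent AsyncRecord object] + [FancyGraph AbstractBlock AsyncRecord object] + [AsyncRecord object] + [SmartGraph FancyGraph AsyncRecord]
  take LocalQueue:  [LocalQueue FancyTask SafeEvent AsyncRecord object] + [FancyGraph AbstractBlock AsyncRecord object] + [AsyncRecord object] + [FancyGraph AsyncRecord]
  take FancyTask:  [FancyTask SafeEvent AsyncRecord object] + [FancyGraph AbstractBlock AsyncRecord object] + [AsyncRecord object] + [FancyGraph AsyncRecord]
  take SafeEvent:  [SafeEvent AsyncRecord object] + [FancyGraph AbstractBlock AsyncRecord object] + [AsyncRecord object] + [FancyGraph AsyncRecord]
  take FancyGraph:  [AsyncRecord object] + [FancyGraph AbstractBlock AsyncRecord object] + [AsyncRecord object] + [FancyGraph AsyncRecord]
  take AbstractBlock:  [AsyncRecord object] + [AbstractBlock AsyncRecord object] + [AsyncRecord object] + [AsyncRecord]
  take AsyncRecord:  [AsyncRecord object] + [AsyncRecord object] + [AsyncRecord object] + [AsyncRecord]
  take object:  [object] + [object] + [object]
MRO: FrozenStore SmartGraph LocalQueue FancyTask SafeEvent FancyGraph AbstractBlock AsyncRecord object
FancyTask sits at index 3.

3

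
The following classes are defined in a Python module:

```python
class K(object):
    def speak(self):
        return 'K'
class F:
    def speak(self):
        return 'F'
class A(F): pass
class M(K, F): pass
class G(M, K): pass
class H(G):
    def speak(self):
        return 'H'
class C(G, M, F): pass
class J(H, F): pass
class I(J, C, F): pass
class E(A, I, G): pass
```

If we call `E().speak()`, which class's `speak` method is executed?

H

L[E] = E + merge(L[A], L[I], L[G], [A I G])
  take A:  [A F object] + [I J H C G M K F object] + [G M K F object] + [A I G]
  take I:  [F object] + [I J H C G M K F object] + [G M K F object] + [I G]
  take J:  [F object] + [J H C G M K F object] + [G M K F object] + [G]
  take H:  [F object] + [H C G M K F object] + [G M K F object] + [G]
  take C:  [F object] + [C G M K F object] + [G M K F object] + [G]
  take G:  [F object] + [G M K F object] + [G M K F object] + [G]
  take M:  [F object] + [M K F object] + [M K F object]
  take K:  [F object] + [K F object] + [K F object]
  take F:  [F object] + [F object] + [F object]
  take object:  [object] + [object] + [object]
MRO: E A I J H C G M K F object
speak is defined in: F, H, K. First along the MRO is H.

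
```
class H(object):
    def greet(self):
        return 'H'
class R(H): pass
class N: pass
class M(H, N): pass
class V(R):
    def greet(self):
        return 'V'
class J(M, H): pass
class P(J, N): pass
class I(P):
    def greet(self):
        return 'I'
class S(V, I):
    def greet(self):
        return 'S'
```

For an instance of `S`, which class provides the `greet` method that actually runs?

S

L[S] = S + merge(L[V], L[I], [V I])
  take V:  [V R H object] + [I P J M H N object] + [V I]
  take R:  [R H object] + [I P J M H N object] + [I]
  take I:  [H object] + [I P J M H N object] + [I]
  take P:  [H object] + [P J M H N object]
  take J:  [H object] + [J M H N object]
  take M:  [H object] + [M H N object]
  take H:  [H object] + [H N object]
  take N:  [object] + [N object]
  take object:  [object] + [object]
MRO: S V R I P J M H N object
greet is defined in: H, I, S, V. First along the MRO is S.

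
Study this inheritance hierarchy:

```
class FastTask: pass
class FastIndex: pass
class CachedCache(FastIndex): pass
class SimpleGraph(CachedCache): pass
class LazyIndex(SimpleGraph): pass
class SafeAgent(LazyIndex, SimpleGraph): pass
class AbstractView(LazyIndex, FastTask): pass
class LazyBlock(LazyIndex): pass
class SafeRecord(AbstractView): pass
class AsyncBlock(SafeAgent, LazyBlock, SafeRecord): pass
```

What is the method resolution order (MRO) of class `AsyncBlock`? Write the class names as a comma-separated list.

AsyncBlock, SafeAgent, LazyBlock, SafeRecord, AbstractView, LazyIndex, SimpleGraph, CachedCache, FastIndex, FastTask, object

L[AsyncBlock] = AsyncBlock + merge(L[SafeAgent], L[LazyBlock], L[SafeRecord], [SafeAgent LazyBlock SafeRecord])
  take SafeAgent:  [SafeAgent LazyIndex SimpleGraph CachedCache FastIndex object] + [LazyBlock LazyIndex SimpleGraph CachedCache FastIndex object] + [SafeRecord AbstractView LazyIndex SimpleGraph CachedCache FastIndex FastTask object] + [SafeAgent LazyBlock SafeRecord]
  take LazyBlock:  [LazyIndex SimpleGraph CachedCache FastIndex object] + [LazyBlock LazyIndex SimpleGraph CachedCache FastIndex object] + [SafeRecord AbstractView LazyIndex SimpleGraph CachedCache FastIndex FastTask object] + [LazyBlock SafeRecord]
  take SafeRecord:  [LazyIndex SimpleGraph CachedCache FastIndex object] + [LazyIndex SimpleGraph CachedCache FastIndex object] + [SafeRecord AbstractView LazyIndex SimpleGraph CachedCache FastIndex FastTask object] + [SafeRecord]
  take AbstractView:  [LazyIndex SimpleGraph CachedCache FastIndex object] + [LazyIndex SimpleGraph CachedCache FastIndex object] + [AbstractView LazyIndex SimpleGraph CachedCache FastIndex FastTask object]
  take LazyIndex:  [LazyIndex SimpleGraph CachedCache FastIndex object] + [LazyIndex SimpleGraph CachedCache FastIndex object] + [LazyIndex SimpleGraph CachedCache FastIndex FastTask object]
  take SimpleGraph:  [SimpleGraph CachedCache FastIndex object] + [SimpleGraph CachedCache FastIndex object] + [SimpleGraph CachedCache FastIndex FastTask object]
  take CachedCache:  [CachedCache FastIndex object] + [CachedCache FastIndex object] + [CachedCache FastIndex FastTask object]
  take FastIndex:  [FastIndex object] + [FastIndex object] + [FastIndex FastTask object]
  take FastTask:  [object] + [object] + [FastTask object]
  take object:  [object] + [object] + [object]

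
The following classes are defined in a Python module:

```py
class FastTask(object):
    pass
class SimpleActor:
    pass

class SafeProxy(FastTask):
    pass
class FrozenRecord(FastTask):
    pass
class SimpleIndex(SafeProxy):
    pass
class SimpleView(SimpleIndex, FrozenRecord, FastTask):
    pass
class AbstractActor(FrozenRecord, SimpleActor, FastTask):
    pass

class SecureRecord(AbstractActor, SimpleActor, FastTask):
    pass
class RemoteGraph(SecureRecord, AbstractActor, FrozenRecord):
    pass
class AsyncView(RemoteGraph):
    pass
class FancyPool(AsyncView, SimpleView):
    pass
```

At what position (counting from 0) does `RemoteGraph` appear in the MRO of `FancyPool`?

L[FancyPool] = FancyPool + merge(L[AsyncView], L[SimpleView], [AsyncView SimpleView])
  take AsyncView:  [AsyncView RemoteGraph SecureRecord AbstractActor FrozenRecord SimpleActor FastTask object] + [SimpleView SimpleIndex SafeProxy FrozenRecord FastTask object] + [AsyncView SimpleView]
  take RemoteGraph:  [RemoteGraph SecureRecord AbstractActor FrozenRecord SimpleActor FastTask object] + [SimpleView SimpleIndex SafeProxy FrozenRecord FastTask object] + [SimpleView]
  take SecureRecord:  [SecureRecord AbstractActor FrozenRecord SimpleActor FastTask object] + [SimpleView SimpleIndex SafeProxy FrozenRecord FastTask object] + [SimpleView]
  take AbstractActor:  [AbstractActor FrozenRecord SimpleActor FastTask object] + [SimpleView SimpleIndex SafeProxy FrozenRecord FastTask object] + [SimpleView]
  take SimpleView:  [FrozenRecord SimpleActor FastTask object] + [SimpleView SimpleIndex SafeProxy FrozenRecord FastTask object] + [SimpleView]
  take SimpleIndex:  [FrozenRecord SimpleActor FastTask object] + [SimpleIndex SafeProxy FrozenRecord FastTask object]
  take SafeProxy:  [FrozenRecord SimpleActor FastTask object] + [SafeProxy FrozenRecord FastTask object]
  take FrozenRecord:  [FrozenRecord SimpleActor FastTask object] + [FrozenRecord FastTask object]
  take SimpleActor:  [SimpleActor FastTask object] + [FastTask object]
  take FastTask:  [FastTask object] + [FastTask object]
  take object:  [object] + [object]
MRO: FancyPool AsyncView RemoteGraph SecureRecord AbstractActor SimpleView SimpleIndex SafeProxy FrozenRecord SimpleActor FastTask object
RemoteGraph sits at index 2.

2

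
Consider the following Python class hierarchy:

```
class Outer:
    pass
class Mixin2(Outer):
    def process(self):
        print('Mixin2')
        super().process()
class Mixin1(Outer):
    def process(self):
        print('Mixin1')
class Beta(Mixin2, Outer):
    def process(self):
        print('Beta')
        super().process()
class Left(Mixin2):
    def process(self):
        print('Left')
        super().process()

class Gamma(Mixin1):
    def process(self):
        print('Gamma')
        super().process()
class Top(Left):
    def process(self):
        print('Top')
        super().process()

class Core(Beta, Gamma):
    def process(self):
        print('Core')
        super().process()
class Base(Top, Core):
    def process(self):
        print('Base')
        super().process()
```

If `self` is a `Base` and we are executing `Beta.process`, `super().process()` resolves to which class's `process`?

L[Base] = Base + merge(L[Top], L[Core], [Top Core])
  take Top:  [Top Left Mixin2 Outer object] + [Core Beta Mixin2 Gamma Mixin1 Outer object] + [Top Core]
  take Left:  [Left Mixin2 Outer object] + [Core Beta Mixin2 Gamma Mixin1 Outer object] + [Core]
  take Core:  [Mixin2 Outer object] + [Core Beta Mixin2 Gamma Mixin1 Outer object] + [Core]
  take Beta:  [Mixin2 Outer object] + [Beta Mixin2 Gamma Mixin1 Outer object]
  take Mixin2:  [Mixin2 Outer object] + [Mixin2 Gamma Mixin1 Outer object]
  take Gamma:  [Outer object] + [Gamma Mixin1 Outer object]
  take Mixin1:  [Outer object] + [Mixin1 Outer object]
  take Outer:  [Outer object] + [Outer object]
  take object:  [object] + [object]
MRO: Base Top Left Core Beta Mixin2 Gamma Mixin1 Outer object
super() in Beta.process on a Base instance goes to the class after Beta in Base's MRO: Mixin2.

Mixin2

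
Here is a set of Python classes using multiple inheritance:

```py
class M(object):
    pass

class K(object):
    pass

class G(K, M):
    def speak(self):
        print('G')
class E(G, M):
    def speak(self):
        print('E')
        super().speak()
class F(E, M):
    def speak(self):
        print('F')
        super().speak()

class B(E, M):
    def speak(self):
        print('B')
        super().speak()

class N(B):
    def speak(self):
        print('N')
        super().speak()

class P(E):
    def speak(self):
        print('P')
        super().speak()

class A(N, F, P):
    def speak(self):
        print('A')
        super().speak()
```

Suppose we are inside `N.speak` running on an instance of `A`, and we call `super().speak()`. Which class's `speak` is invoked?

B

L[A] = A + merge(L[N], L[F], L[P], [N F P])
  take N:  [N B E G K M object] + [F E G K M object] + [P E G K M object] + [N F P]
  take B:  [B E G K M object] + [F E G K M object] + [P E G K M object] + [F P]
  take F:  [E G K M object] + [F E G K M object] + [P E G K M object] + [F P]
  take P:  [E G K M object] + [E G K M object] + [P E G K M object] + [P]
  take E:  [E G K M object] + [E G K M object] + [E G K M object]
  take G:  [G K M object] + [G K M object] + [G K M object]
  take K:  [K M object] + [K M object] + [K M object]
  take M:  [M object] + [M object] + [M object]
  take object:  [object] + [object] + [object]
MRO: A N B F P E G K M object
super() in N.speak on a A instance goes to the class after N in A's MRO: B.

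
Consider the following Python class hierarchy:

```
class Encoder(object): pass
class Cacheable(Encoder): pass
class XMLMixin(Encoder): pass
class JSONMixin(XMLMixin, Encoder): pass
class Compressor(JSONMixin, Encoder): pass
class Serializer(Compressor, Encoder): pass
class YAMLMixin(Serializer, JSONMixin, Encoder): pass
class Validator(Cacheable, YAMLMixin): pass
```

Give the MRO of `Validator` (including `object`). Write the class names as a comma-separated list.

Validator, Cacheable, YAMLMixin, Serializer, Compressor, JSONMixin, XMLMixin, Encoder, object

L[Validator] = Validator + merge(L[Cacheable], L[YAMLMixin], [Cacheable YAMLMixin])
  take Cacheable:  [Cacheable Encoder object] + [YAMLMixin Serializer Compressor JSONMixin XMLMixin Encoder object] + [Cacheable YAMLMixin]
  take YAMLMixin:  [Encoder object] + [YAMLMixin Serializer Compressor JSONMixin XMLMixin Encoder object] + [YAMLMixin]
  take Serializer:  [Encoder object] + [Serializer Compressor JSONMixin XMLMixin Encoder object]
  take Compressor:  [Encoder object] + [Compressor JSONMixin XMLMixin Encoder object]
  take JSONMixin:  [Encoder object] + [JSONMixin XMLMixin Encoder object]
  take XMLMixin:  [Encoder object] + [XMLMixin Encoder object]
  take Encoder:  [Encoder object] + [Encoder object]
  take object:  [object] + [object]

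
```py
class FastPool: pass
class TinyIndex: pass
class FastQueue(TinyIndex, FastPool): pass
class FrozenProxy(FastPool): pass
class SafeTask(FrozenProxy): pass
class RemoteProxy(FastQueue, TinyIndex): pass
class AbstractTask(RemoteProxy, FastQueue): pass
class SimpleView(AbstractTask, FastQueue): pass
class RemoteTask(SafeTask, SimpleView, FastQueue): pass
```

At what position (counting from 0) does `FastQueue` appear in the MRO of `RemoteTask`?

L[RemoteTask] = RemoteTask + merge(L[SafeTask], L[SimpleView], L[FastQueue], [SafeTask SimpleView FastQueue])
  take SafeTask:  [SafeTask FrozenProxy FastPool object] + [SimpleView AbstractTask RemoteProxy FastQueue TinyIndex FastPool object] + [FastQueue TinyIndex FastPool object] + [SafeTask SimpleView FastQueue]
  take FrozenProxy:  [FrozenProxy FastPool object] + [SimpleView AbstractTask RemoteProxy FastQueue TinyIndex FastPool object] + [FastQueue TinyIndex FastPool object] + [SimpleView FastQueue]
  take SimpleView:  [FastPool object] + [SimpleView AbstractTask RemoteProxy FastQueue TinyIndex FastPool object] + [FastQueue TinyIndex FastPool object] + [SimpleView FastQueue]
  take AbstractTask:  [FastPool object] + [AbstractTask RemoteProxy FastQueue TinyIndex FastPool object] + [FastQueue TinyIndex FastPool object] + [FastQueue]
  take RemoteProxy:  [FastPool object] + [RemoteProxy FastQueue TinyIndex FastPool object] + [FastQueue TinyIndex FastPool object] + [FastQueue]
  take FastQueue:  [FastPool object] + [FastQueue TinyIndex FastPool object] + [FastQueue TinyIndex FastPool object] + [FastQueue]
  take TinyIndex:  [FastPool object] + [TinyIndex FastPool object] + [TinyIndex FastPool object]
  take FastPool:  [FastPool object] + [FastPool object] + [FastPool object]
  take object:  [object] + [object] + [object]
MRO: RemoteTask SafeTask FrozenProxy SimpleView AbstractTask RemoteProxy FastQueue TinyIndex FastPool object
FastQueue sits at index 6.

6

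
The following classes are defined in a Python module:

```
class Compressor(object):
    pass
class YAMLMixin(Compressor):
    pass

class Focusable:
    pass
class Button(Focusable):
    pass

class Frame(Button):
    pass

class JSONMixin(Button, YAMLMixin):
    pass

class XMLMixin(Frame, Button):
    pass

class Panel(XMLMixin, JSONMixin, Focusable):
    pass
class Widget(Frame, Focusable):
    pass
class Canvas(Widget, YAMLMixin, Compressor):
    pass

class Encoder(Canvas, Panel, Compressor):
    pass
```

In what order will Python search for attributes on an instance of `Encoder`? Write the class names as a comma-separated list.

Encoder, Canvas, Widget, Panel, XMLMixin, Frame, JSONMixin, Button, Focusable, YAMLMixin, Compressor, object

L[Encoder] = Encoder + merge(L[Canvas], L[Panel], L[Compressor], [Canvas Panel Compressor])
  take Canvas:  [Canvas Widget Frame Button Focusable YAMLMixin Compressor object] + [Panel XMLMixin Frame JSONMixin Button Focusable YAMLMixin Compressor object] + [Compressor object] + [Canvas Panel Compressor]
  take Widget:  [Widget Frame Button Focusable YAMLMixin Compressor object] + [Panel XMLMixin Frame JSONMixin Button Focusable YAMLMixin Compressor object] + [Compressor object] + [Panel Compressor]
  take Panel:  [Frame Button Focusable YAMLMixin Compressor object] + [Panel XMLMixin Frame JSONMixin Button Focusable YAMLMixin Compressor object] + [Compressor object] + [Panel Compressor]
  take XMLMixin:  [Frame Button Focusable YAMLMixin Compressor object] + [XMLMixin Frame JSONMixin Button Focusable YAMLMixin Compressor object] + [Compressor object] + [Compressor]
  take Frame:  [Frame Button Focusable YAMLMixin Compressor object] + [Frame JSONMixin Button Focusable YAMLMixin Compressor object] + [Compressor object] + [Compressor]
  take JSONMixin:  [Button Focusable YAMLMixin Compressor object] + [JSONMixin Button Focusable YAMLMixin Compressor object] + [Compressor object] + [Compressor]
  take Button:  [Button Focusable YAMLMixin Compressor object] + [Button Focusable YAMLMixin Compressor object] + [Compressor object] + [Compressor]
  take Focusable:  [Focusable YAMLMixin Compressor object] + [Focusable YAMLMixin Compressor object] + [Compressor object] + [Compressor]
  take YAMLMixin:  [YAMLMixin Compressor object] + [YAMLMixin Compressor object] + [Compressor object] + [Compressor]
  take Compressor:  [Compressor object] + [Compressor object] + [Compressor object] + [Compressor]
  take object:  [object] + [object] + [object]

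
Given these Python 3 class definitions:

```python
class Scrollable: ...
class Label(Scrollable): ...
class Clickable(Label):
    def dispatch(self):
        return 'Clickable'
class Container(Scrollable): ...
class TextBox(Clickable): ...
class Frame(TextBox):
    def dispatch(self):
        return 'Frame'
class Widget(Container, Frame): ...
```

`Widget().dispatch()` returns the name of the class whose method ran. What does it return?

L[Widget] = Widget + merge(L[Container], L[Frame], [Container Frame])
  take Container:  [Container Scrollable object] + [Frame TextBox Clickable Label Scrollable object] + [Container Frame]
  take Frame:  [Scrollable object] + [Frame TextBox Clickable Label Scrollable object] + [Frame]
  take TextBox:  [Scrollable object] + [TextBox Clickable Label Scrollable object]
  take Clickable:  [Scrollable object] + [Clickable Label Scrollable object]
  take Label:  [Scrollable object] + [Label Scrollable object]
  take Scrollable:  [Scrollable object] + [Scrollable object]
  take object:  [object] + [object]
MRO: Widget Container Frame TextBox Clickable Label Scrollable object
dispatch is defined in: Clickable, Frame. First along the MRO is Frame.

Frame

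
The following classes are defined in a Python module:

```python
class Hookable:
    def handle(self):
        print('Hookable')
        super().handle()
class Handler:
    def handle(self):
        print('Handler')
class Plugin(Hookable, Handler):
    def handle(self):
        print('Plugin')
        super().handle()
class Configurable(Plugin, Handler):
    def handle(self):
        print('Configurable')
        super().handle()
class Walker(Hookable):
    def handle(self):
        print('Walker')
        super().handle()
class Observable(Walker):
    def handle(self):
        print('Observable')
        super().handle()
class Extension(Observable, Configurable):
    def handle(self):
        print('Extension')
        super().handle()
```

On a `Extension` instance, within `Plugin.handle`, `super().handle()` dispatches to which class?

L[Extension] = Extension + merge(L[Observable], L[Configurable], [Observable Configurable])
  take Observable:  [Observable Walker Hookable object] + [Configurable Plugin Hookable Handler object] + [Observable Configurable]
  take Walker:  [Walker Hookable object] + [Configurable Plugin Hookable Handler object] + [Configurable]
  take Configurable:  [Hookable object] + [Configurable Plugin Hookable Handler object] + [Configurable]
  take Plugin:  [Hookable object] + [Plugin Hookable Handler object]
  take Hookable:  [Hookable object] + [Hookable Handler object]
  take Handler:  [object] + [Handler object]
  take object:  [object] + [object]
MRO: Extension Observable Walker Configurable Plugin Hookable Handler object
super() in Plugin.handle on a Extension instance goes to the class after Plugin in Extension's MRO: Hookable.

Hookable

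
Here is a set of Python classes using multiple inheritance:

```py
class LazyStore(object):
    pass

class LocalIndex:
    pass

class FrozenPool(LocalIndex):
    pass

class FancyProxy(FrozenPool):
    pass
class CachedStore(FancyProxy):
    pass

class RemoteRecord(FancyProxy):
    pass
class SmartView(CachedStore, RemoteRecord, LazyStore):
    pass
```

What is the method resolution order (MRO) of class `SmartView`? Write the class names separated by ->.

L[SmartView] = SmartView + merge(L[CachedStore], L[RemoteRecord], L[LazyStore], [CachedStore RemoteRecord LazyStore])
  take CachedStore:  [CachedStore FancyProxy FrozenPool LocalIndex object] + [RemoteRecord FancyProxy FrozenPool LocalIndex object] + [LazyStore object] + [CachedStore RemoteRecord LazyStore]
  take RemoteRecord:  [FancyProxy FrozenPool LocalIndex object] + [RemoteRecord FancyProxy FrozenPool LocalIndex object] + [LazyStore object] + [RemoteRecord LazyStore]
  take FancyProxy:  [FancyProxy FrozenPool LocalIndex object] + [FancyProxy FrozenPool LocalIndex object] + [LazyStore object] + [LazyStore]
  take FrozenPool:  [FrozenPool LocalIndex object] + [FrozenPool LocalIndex object] + [LazyStore object] + [LazyStore]
  take LocalIndex:  [LocalIndex object] + [LocalIndex object] + [LazyStore object] + [LazyStore]
  take LazyStore:  [object] + [object] + [LazyStore object] + [LazyStore]
  take object:  [object] + [object] + [object]

SmartView -> CachedStore -> RemoteRecord -> FancyProxy -> FrozenPool -> LocalIndex -> LazyStore -> object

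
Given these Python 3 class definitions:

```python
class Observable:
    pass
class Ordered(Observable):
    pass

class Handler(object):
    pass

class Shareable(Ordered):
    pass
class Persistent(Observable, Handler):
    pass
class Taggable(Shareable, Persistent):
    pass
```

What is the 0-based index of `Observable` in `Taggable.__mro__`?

4

L[Taggable] = Taggable + merge(L[Shareable], L[Persistent], [Shareable Persistent])
  take Shareable:  [Shareable Ordered Observable object] + [Persistent Observable Handler object] + [Shareable Persistent]
  take Ordered:  [Ordered Observable object] + [Persistent Observable Handler object] + [Persistent]
  take Persistent:  [Observable object] + [Persistent Observable Handler object] + [Persistent]
  take Observable:  [Observable object] + [Observable Handler object]
  take Handler:  [object] + [Handler object]
  take object:  [object] + [object]
MRO: Taggable Shareable Ordered Persistent Observable Handler object
Observable sits at index 4.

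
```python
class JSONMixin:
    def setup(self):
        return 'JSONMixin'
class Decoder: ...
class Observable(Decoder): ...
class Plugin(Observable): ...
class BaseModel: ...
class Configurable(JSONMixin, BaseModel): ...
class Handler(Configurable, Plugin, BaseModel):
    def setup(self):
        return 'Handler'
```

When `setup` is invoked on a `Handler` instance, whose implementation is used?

L[Handler] = Handler + merge(L[Configurable], L[Plugin], L[BaseModel], [Configurable Plugin BaseModel])
  take Configurable:  [Configurable JSONMixin BaseModel object] + [Plugin Observable Decoder object] + [BaseModel object] + [Configurable Plugin BaseModel]
  take JSONMixin:  [JSONMixin BaseModel object] + [Plugin Observable Decoder object] + [BaseModel object] + [Plugin BaseModel]
  take Plugin:  [BaseModel object] + [Plugin Observable Decoder object] + [BaseModel object] + [Plugin BaseModel]
  take BaseModel:  [BaseModel object] + [Observable Decoder object] + [BaseModel object] + [BaseModel]
  take Observable:  [object] + [Observable Decoder object] + [object]
  take Decoder:  [object] + [Decoder object] + [object]
  take object:  [object] + [object] + [object]
MRO: Handler Configurable JSONMixin Plugin BaseModel Observable Decoder object
setup is defined in: Handler, JSONMixin. First along the MRO is Handler.

Handler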